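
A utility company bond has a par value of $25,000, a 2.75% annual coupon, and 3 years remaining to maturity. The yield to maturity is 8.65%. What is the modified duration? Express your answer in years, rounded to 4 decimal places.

Periodic yield y = 0.0865. First find Macaulay duration:
  t   CF        PV=CF/(1+0.0865)^t    t·PV
  1       687.50       632.7658       632.7658
  2       687.50       582.3891     1,164.7782
  3    25,687.50    20,027.7724    60,083.3172
  Σ                 21,242.9273    61,880.8612
P = 21,242.9273; Macaulay duration = 61,880.8612 / 21,242.9273 = 2.91301 years.
Modified duration = D_Mac / (1 + y) = 2.91301 / 1.0865 = 2.68110 years.

2.6811 years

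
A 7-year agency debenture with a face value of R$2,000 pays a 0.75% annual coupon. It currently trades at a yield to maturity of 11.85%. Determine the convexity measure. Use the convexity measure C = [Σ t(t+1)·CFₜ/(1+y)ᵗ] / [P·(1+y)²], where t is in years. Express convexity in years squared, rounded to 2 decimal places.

42.75

With y = 0.1185:
  t   CF        PV=CF/(1+0.1185)^t    t·PV        t(t+1)·PV
  1        15.00        13.4108        13.4108          26.8216
  2        15.00        11.9900        23.9800          71.9400
  3        15.00        10.7197        32.1591         128.6366
  4        15.00         9.5840        38.3360         191.6802
  5        15.00         8.5686        42.8431         257.0589
  6        15.00         7.6608        45.9649         321.7545
  7     2,015.00       920.0748     6,440.5235      51,524.1883
  Σ                    982.0088     6,637.2176      52,522.0801
P = 982.0088.
Convexity = Σ t(t+1)·PV / [P·(1+y)²] = 52,522.0801 / (982.0088 × 1.251042) = 42.75182.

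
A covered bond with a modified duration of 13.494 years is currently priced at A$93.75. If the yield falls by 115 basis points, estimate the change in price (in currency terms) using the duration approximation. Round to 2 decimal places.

Duration approximation: ΔP/P ≈ -D_mod · Δy = -13.494 × (-0.0115) = +0.155181.
ΔP ≈ 93.75 × (+0.155181) = +14.54821875.

+A$14.55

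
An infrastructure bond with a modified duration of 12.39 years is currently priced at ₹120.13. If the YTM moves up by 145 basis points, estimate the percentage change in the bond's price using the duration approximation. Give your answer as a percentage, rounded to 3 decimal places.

Duration approximation: ΔP/P ≈ -D_mod · Δy = -12.39 × (+0.0145) = -0.179655.
As a percentage: -17.9655%.

-17.966%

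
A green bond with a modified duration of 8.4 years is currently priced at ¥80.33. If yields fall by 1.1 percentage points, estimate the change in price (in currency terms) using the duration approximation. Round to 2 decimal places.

+¥7.42

Duration approximation: ΔP/P ≈ -D_mod · Δy = -8.4 × (-0.011) = +0.092400.
ΔP ≈ 80.33 × (+0.092400) = +7.422492.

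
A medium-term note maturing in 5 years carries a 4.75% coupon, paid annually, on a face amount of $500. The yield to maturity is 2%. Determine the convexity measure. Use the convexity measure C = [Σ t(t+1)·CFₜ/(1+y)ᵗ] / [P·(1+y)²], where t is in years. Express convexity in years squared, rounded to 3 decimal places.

25.734

With y = 0.02:
  t   CF        PV=CF/(1+0.02)^t    t·PV        t(t+1)·PV
  1        23.75        23.2843        23.2843          46.5686
  2        23.75        22.8278        45.6555         136.9666
  3        23.75        22.3802        67.1405         268.5619
  4        23.75        21.9413        87.7653         438.8266
  5       523.75       474.3765     2,371.8826      14,231.2953
  Σ                    564.8101     2,595.7282      15,122.2190
P = 564.8101.
Convexity = Σ t(t+1)·PV / [P·(1+y)²] = 15,122.2190 / (564.8101 × 1.040400) = 25.73432.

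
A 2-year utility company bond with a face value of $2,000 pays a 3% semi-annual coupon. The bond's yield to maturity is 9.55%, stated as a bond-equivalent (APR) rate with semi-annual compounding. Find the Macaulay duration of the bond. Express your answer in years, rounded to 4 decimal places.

Periodic yield y = 0.04775. Discount each cash flow and weight by its period:
  t   CF        PV=CF/(1+0.04775)^t    t·PV
  1        30.00        28.6328        28.6328
  2        30.00        27.3279        54.6558
  3        30.00        26.0824        78.2473
  4     2,030.00     1,684.4781     6,737.9123
  Σ                  1,766.5212     6,899.4481
Price P = Σ PV = 1,766.5212.
Macaulay duration = Σ(t·PV) / P = 6,899.4481 / 1,766.5212 = 3.90567 half-year periods.
In years: 3.90567 / 2 = 1.95283 years.

1.9528 years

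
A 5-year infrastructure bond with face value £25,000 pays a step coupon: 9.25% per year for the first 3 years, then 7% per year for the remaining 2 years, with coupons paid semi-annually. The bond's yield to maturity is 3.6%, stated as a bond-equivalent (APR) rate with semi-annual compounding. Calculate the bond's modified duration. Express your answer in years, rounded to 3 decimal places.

4.148 years

Periodic yield y = 0.018. First find Macaulay duration:
  t   CF        PV=CF/(1+0.018)^t    t·PV
  1     1,156.25     1,135.8055     1,135.8055
  2     1,156.25     1,115.7225     2,231.4450
  3     1,156.25     1,095.9946     3,287.9838
  4     1,156.25     1,076.6155     4,306.4621
  5     1,156.25     1,057.5791     5,287.8955
  6     1,156.25     1,038.8793     6,233.2756
  7       875.00       772.2779     5,405.9453
  8       875.00       758.6227     6,068.9815
  9       875.00       745.2089     6,706.8804
  10   25,875.00    21,647.2423   216,472.4231
  Σ                 30,443.9483   257,137.0977
P = 30,443.9483; Macaulay duration = 257,137.0977 / 30,443.9483 = 8.44625 half-year periods = 4.22312 years.
Modified duration = D_Mac / (1 + y) = 4.22312 / 1.018 = 4.14845 years.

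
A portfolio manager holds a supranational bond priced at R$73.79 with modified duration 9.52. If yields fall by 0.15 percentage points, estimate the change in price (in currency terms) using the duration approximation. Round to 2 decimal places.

+R$1.05

Duration approximation: ΔP/P ≈ -D_mod · Δy = -9.52 × (-0.0015) = +0.014280.
ΔP ≈ 73.79 × (+0.014280) = +1.0537212.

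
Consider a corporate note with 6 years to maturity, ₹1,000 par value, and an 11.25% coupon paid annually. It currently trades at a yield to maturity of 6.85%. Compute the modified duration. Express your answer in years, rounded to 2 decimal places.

Periodic yield y = 0.0685. First find Macaulay duration:
  t   CF        PV=CF/(1+0.0685)^t    t·PV
  1       112.50       105.2878       105.2878
  2       112.50        98.5379       197.0759
  3       112.50        92.2208       276.6624
  4       112.50        86.3087       345.2347
  5       112.50        80.7755       403.8777
  6     1,112.50       747.5717     4,485.4303
  Σ                  1,210.7025     5,813.5688
P = 1,210.7025; Macaulay duration = 5,813.5688 / 1,210.7025 = 4.80181 years.
Modified duration = D_Mac / (1 + y) = 4.80181 / 1.0685 = 4.49398 years.

4.49 years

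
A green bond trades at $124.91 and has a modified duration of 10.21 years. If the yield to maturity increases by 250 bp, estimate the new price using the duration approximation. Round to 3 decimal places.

Duration approximation: ΔP/P ≈ -D_mod · Δy = -10.21 × (+0.025) = -0.255250.
New price ≈ 124.91 × (1 - 0.255250) = 93.0267225.

$93.027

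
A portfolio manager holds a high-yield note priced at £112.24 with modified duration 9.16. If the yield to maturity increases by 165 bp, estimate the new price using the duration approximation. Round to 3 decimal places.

£95.276

Duration approximation: ΔP/P ≈ -D_mod · Δy = -9.16 × (+0.0165) = -0.151140.
New price ≈ 112.24 × (1 - 0.151140) = 95.2760464.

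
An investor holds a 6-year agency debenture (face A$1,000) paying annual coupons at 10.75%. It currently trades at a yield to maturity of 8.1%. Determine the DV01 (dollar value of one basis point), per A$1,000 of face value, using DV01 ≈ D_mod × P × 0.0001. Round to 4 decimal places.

A$0.4979

Periodic yield y = 0.081.
  t   CF        PV=CF/(1+0.081)^t    t·PV
  1       107.50        99.4450        99.4450
  2       107.50        91.9935       183.9870
  3       107.50        85.1004       255.3011
  4       107.50        78.7237       314.8949
  5       107.50        72.8249       364.1246
  6     1,107.50       694.0481     4,164.2886
  Σ                  1,122.1356     5,382.0411
P = 1,122.1356; D_Mac = 4.79625 yrs; D_mod = 4.43686 yrs.
DV01 ≈ 4.43686 × 1,122.1356 × 0.0001 = 0.497876.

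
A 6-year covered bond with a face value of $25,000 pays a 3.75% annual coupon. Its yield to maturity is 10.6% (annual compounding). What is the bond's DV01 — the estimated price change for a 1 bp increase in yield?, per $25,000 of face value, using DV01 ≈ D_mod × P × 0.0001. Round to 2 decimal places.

Periodic yield y = 0.106.
  t   CF        PV=CF/(1+0.106)^t    t·PV
  1       937.50       847.6492       847.6492
  2       937.50       766.4098     1,532.8195
  3       937.50       692.9564     2,078.8691
  4       937.50       626.5428     2,506.1713
  5       937.50       566.4944     2,832.4721
  6    25,937.50    14,170.8974    85,025.3841
  Σ                 17,670.9499    94,823.3654
P = 17,670.9499; D_Mac = 5.36606 yrs; D_mod = 4.85177 yrs.
DV01 ≈ 4.85177 × 17,670.9499 × 0.0001 = 8.573541.

$8.57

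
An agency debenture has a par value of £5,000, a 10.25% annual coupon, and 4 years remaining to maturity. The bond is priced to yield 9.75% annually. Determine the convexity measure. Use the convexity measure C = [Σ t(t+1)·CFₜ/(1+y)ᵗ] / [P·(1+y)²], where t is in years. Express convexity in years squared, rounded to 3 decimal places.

With y = 0.0975:
  t   CF        PV=CF/(1+0.0975)^t    t·PV        t(t+1)·PV
  1       512.50       466.9704       466.9704         933.9408
  2       512.50       425.4855       850.9711       2,552.9133
  3       512.50       387.6861     1,163.0584       4,652.2338
  4     5,512.50     3,799.5353    15,198.1413      75,990.7065
  Σ                  5,079.6774    17,679.1412      84,129.7944
P = 5,079.6774.
Convexity = Σ t(t+1)·PV / [P·(1+y)²] = 84,129.7944 / (5,079.6774 × 1.204506) = 13.75006.

13.750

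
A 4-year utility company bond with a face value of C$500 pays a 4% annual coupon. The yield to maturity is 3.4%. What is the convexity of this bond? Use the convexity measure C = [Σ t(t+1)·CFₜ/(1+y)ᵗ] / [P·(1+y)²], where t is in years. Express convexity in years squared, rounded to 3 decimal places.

With y = 0.034:
  t   CF        PV=CF/(1+0.034)^t    t·PV        t(t+1)·PV
  1        20.00        19.3424        19.3424          38.6847
  2        20.00        18.7063        37.4127         112.2381
  3        20.00        18.0912        54.2737         217.0949
  4       520.00       454.9055     1,819.6220       9,098.1100
  Σ                    511.0454     1,930.6508       9,466.1277
P = 511.0454.
Convexity = Σ t(t+1)·PV / [P·(1+y)²] = 9,466.1277 / (511.0454 × 1.069156) = 17.32494.

17.325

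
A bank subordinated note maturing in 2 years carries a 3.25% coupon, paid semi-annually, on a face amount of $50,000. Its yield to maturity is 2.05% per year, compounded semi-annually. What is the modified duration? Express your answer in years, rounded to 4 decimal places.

Periodic yield y = 0.01025. First find Macaulay duration:
  t   CF        PV=CF/(1+0.01025)^t    t·PV
  1       812.50       804.2564       804.2564
  2       812.50       796.0964     1,592.1928
  3       812.50       788.0192     2,364.0576
  4    50,812.50    48,781.4973   195,125.9892
  Σ                 51,169.8693   199,886.4959
P = 51,169.8693; Macaulay duration = 199,886.4959 / 51,169.8693 = 3.90633 half-year periods = 1.95317 years.
Modified duration = D_Mac / (1 + y) = 1.95317 / 1.01025 = 1.93335 years.

1.9333 years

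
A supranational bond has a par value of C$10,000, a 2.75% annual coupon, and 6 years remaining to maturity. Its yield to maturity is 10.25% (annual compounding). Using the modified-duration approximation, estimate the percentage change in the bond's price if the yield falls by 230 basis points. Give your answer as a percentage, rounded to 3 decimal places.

Periodic yield y = 0.1025. Modified duration first:
  t   CF        PV=CF/(1+0.1025)^t    t·PV
  1       275.00       249.4331       249.4331
  2       275.00       226.2432       452.4864
  3       275.00       205.2092       615.6277
  4       275.00       186.1308       744.5233
  5       275.00       168.8261       844.1307
  6    10,275.00     5,721.5045    34,329.0268
  Σ                  6,757.3470    37,235.2280
P = 6,757.3470; D_Mac = 5.51033 yrs; D_mod = 5.51033/(1+0.1025) = 4.99803 yrs.
ΔP/P ≈ -D_mod · Δy = -4.99803 × (-0.023) = +0.114955 = +11.4955%.

+11.495%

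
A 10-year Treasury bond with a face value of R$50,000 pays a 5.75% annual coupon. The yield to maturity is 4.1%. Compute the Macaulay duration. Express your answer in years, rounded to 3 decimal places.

Periodic yield y = 0.041. Discount each cash flow and weight by its year:
  t   CF        PV=CF/(1+0.041)^t    t·PV
  1     2,875.00     2,761.7675     2,761.7675
  2     2,875.00     2,652.9947     5,305.9895
  3     2,875.00     2,548.5060     7,645.5180
  4     2,875.00     2,448.1326     9,792.5303
  5     2,875.00     2,351.7124    11,758.5618
  6     2,875.00     2,259.0897    13,554.5381
  7     2,875.00     2,170.1150    15,190.8048
  8     2,875.00     2,084.6445    16,677.1563
  9     2,875.00     2,002.5404    18,022.8635
  10   52,875.00    35,378.7990   353,787.9895
  Σ                 56,658.3017   454,497.7193
Price P = Σ PV = 56,658.3017.
Macaulay duration = Σ(t·PV) / P = 454,497.7193 / 56,658.3017 = 8.02173 years.

8.022 years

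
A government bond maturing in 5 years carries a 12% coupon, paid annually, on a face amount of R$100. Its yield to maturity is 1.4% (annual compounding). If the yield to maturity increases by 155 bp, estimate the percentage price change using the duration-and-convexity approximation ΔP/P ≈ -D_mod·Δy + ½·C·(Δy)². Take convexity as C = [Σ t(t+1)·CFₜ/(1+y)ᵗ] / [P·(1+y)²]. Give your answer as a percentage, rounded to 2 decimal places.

-6.18%

With y = 0.014:
  t   CF        PV=CF/(1+0.014)^t    t·PV        t(t+1)·PV
  1        12.00        11.8343        11.8343          23.6686
  2        12.00        11.6709        23.3419          70.0256
  3        12.00        11.5098        34.5294         138.1175
  4        12.00        11.3509        45.4035         227.0175
  5       112.00       104.4788       522.3941       3,134.3645
  Σ                    150.8447       637.5031       3,593.1937
P = 150.8447; D_Mac = 4.22622 yrs; D_mod = 4.16787 yrs; C = 23.16726.
Duration effect: -4.16787 × (+0.0155) = -0.064602
Convexity effect: 0.5 × 23.16726 × (0.0155)² = +0.0027830
ΔP/P ≈ -0.064602 + 0.0027830 = -0.061819 = -6.1819%.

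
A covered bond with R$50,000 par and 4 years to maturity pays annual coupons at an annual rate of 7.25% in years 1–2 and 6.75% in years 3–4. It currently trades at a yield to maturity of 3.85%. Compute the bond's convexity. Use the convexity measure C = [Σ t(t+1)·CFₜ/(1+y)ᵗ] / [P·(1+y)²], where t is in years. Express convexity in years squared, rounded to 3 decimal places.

With y = 0.0385:
  t   CF        PV=CF/(1+0.0385)^t    t·PV        t(t+1)·PV
  1     3,625.00     3,490.6115     3,490.6115       6,981.2229
  2     3,625.00     3,361.2051     6,722.4101      20,167.2304
  3     3,375.00     3,013.3826     9,040.1478      36,160.5911
  4    53,375.00    45,889.3477   183,557.3909     917,786.9543
  Σ                 55,754.5468   202,810.5602     981,095.9987
P = 55,754.5468.
Convexity = Σ t(t+1)·PV / [P·(1+y)²] = 981,095.9987 / (55,754.5468 × 1.078482) = 16.31617.

16.316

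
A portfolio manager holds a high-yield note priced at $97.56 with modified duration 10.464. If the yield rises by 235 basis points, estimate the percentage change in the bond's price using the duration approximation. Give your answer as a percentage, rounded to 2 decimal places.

Duration approximation: ΔP/P ≈ -D_mod · Δy = -10.464 × (+0.0235) = -0.245904.
As a percentage: -24.5904%.

-24.59%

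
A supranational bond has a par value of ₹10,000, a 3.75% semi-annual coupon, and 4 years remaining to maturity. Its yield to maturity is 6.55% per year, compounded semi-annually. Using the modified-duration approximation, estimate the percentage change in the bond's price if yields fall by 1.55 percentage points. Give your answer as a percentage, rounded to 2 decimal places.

Periodic yield y = 0.03275. Modified duration first:
  t   CF        PV=CF/(1+0.03275)^t    t·PV
  1       187.50       181.5541       181.5541
  2       187.50       175.7968       351.5935
  3       187.50       170.2220       510.6660
  4       187.50       164.8240       659.2960
  5       187.50       159.5972       797.9860
  6       187.50       154.5361       927.2168
  7       187.50       149.6356     1,047.4490
  8    10,187.50     7,872.3790    62,979.0318
  Σ                  9,028.5447    67,454.7932
P = 9,028.5447; D_Mac = 7.47128 half-year periods = 3.73564 yrs; D_mod = 3.73564/(1+0.03275) = 3.61718 yrs.
ΔP/P ≈ -D_mod · Δy = -3.61718 × (-0.0155) = +0.056066 = +5.6066%.

+5.61%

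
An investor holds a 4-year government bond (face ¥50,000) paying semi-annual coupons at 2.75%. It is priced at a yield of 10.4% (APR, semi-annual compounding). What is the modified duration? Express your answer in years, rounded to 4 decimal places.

3.5933 years

Periodic yield y = 0.052. First find Macaulay duration:
  t   CF        PV=CF/(1+0.052)^t    t·PV
  1       687.50       653.5171       653.5171
  2       687.50       621.2140     1,242.4280
  3       687.50       590.5076     1,771.5228
  4       687.50       561.3190     2,245.2760
  5       687.50       533.5732     2,667.8660
  6       687.50       507.1989     3,043.1931
  7       687.50       482.1282     3,374.8973
  8    50,687.50    33,788.9700   270,311.7599
  Σ                 37,738.4279   285,310.4601
P = 37,738.4279; Macaulay duration = 285,310.4601 / 37,738.4279 = 7.56021 half-year periods = 3.78011 years.
Modified duration = D_Mac / (1 + y) = 3.78011 / 1.052 = 3.59326 years.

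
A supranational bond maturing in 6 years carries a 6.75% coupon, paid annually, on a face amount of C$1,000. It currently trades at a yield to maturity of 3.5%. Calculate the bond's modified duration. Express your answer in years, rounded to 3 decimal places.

5.027 years

Periodic yield y = 0.035. First find Macaulay duration:
  t   CF        PV=CF/(1+0.035)^t    t·PV
  1        67.50        65.2174        65.2174
  2        67.50        63.0120       126.0239
  3        67.50        60.8811       182.6434
  4        67.50        58.8224       235.2894
  5        67.50        56.8332       284.1659
  6     1,067.50       868.4119     5,210.4716
  Σ                  1,173.1780     6,103.8117
P = 1,173.1780; Macaulay duration = 6,103.8117 / 1,173.1780 = 5.20280 years.
Modified duration = D_Mac / (1 + y) = 5.20280 / 1.035 = 5.02686 years.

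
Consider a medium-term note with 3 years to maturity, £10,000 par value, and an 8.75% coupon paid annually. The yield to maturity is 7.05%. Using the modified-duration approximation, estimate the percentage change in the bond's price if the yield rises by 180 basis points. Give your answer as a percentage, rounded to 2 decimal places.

Periodic yield y = 0.0705. Modified duration first:
  t   CF        PV=CF/(1+0.0705)^t    t·PV
  1       875.00       817.3751       817.3751
  2       875.00       763.5451     1,527.0903
  3    10,875.00     8,864.8063    26,594.4189
  Σ                 10,445.7265    28,938.8842
P = 10,445.7265; D_Mac = 2.77040 yrs; D_mod = 2.77040/(1+0.0705) = 2.58795 yrs.
ΔP/P ≈ -D_mod · Δy = -2.58795 × (+0.018) = -0.046583 = -4.6583%.

-4.66%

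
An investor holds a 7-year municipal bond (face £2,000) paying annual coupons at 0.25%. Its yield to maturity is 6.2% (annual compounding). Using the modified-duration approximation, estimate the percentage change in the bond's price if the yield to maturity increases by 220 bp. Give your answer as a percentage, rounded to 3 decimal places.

Periodic yield y = 0.062. Modified duration first:
  t   CF        PV=CF/(1+0.062)^t    t·PV
  1         5.00         4.7081         4.7081
  2         5.00         4.4332         8.8665
  3         5.00         4.1744        12.5233
  4         5.00         3.9307        15.7229
  5         5.00         3.7012        18.5062
  6         5.00         3.4852        20.9110
  7     2,005.00     1,315.9602     9,211.7215
  Σ                  1,340.3931     9,292.9594
P = 1,340.3931; D_Mac = 6.93301 yrs; D_mod = 6.93301/(1+0.062) = 6.52826 yrs.
ΔP/P ≈ -D_mod · Δy = -6.52826 × (+0.022) = -0.143622 = -14.3622%.

-14.362%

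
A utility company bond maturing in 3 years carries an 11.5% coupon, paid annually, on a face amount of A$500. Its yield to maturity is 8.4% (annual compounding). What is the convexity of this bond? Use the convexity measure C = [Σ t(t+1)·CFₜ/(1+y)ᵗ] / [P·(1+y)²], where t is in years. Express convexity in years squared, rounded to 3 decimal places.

With y = 0.084:
  t   CF        PV=CF/(1+0.084)^t    t·PV        t(t+1)·PV
  1        57.50        53.0443        53.0443         106.0886
  2        57.50        48.9338        97.8677         293.6030
  3       557.50       437.6803     1,313.0410       5,252.1639
  Σ                    539.6584     1,463.9529       5,651.8555
P = 539.6584.
Convexity = Σ t(t+1)·PV / [P·(1+y)²] = 5,651.8555 / (539.6584 × 1.175056) = 8.91279.

8.913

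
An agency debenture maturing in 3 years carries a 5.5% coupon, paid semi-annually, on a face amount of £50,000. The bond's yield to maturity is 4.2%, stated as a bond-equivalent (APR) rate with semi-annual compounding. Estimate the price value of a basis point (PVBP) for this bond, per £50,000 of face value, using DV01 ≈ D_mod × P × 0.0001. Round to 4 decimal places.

Periodic yield y = 0.021.
  t   CF        PV=CF/(1+0.021)^t    t·PV
  1     1,375.00     1,346.7189     1,346.7189
  2     1,375.00     1,319.0195     2,638.0390
  3     1,375.00     1,291.8898     3,875.6694
  4     1,375.00     1,265.3181     5,061.2725
  5     1,375.00     1,239.2930     6,196.4649
  6    51,375.00    45,352.0980   272,112.5880
  Σ                 51,814.3373   291,230.7526
P = 51,814.3373; D_Mac = 5.62066 half-year periods = 2.81033 yrs; D_mod = 2.75253 yrs.
DV01 ≈ 2.75253 × 51,814.3373 × 0.0001 = 14.262035.

£14.2620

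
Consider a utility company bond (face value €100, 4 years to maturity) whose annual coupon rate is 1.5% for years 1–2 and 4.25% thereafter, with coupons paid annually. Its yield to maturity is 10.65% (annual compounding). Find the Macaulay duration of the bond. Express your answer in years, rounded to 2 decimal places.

3.87 years

Periodic yield y = 0.1065. Discount each cash flow and weight by its year:
  t   CF        PV=CF/(1+0.1065)^t    t·PV
  1         1.50         1.3556         1.3556
  2         1.50         1.2251         2.4503
  3         4.25         3.1371         9.4114
  4       104.25        69.5457       278.1829
  Σ                     75.2636       291.4002
Price P = Σ PV = 75.2636.
Macaulay duration = Σ(t·PV) / P = 291.4002 / 75.2636 = 3.87173 years.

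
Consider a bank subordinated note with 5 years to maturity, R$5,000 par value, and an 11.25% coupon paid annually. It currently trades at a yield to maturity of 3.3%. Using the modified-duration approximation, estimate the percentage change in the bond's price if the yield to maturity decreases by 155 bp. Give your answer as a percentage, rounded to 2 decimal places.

Periodic yield y = 0.033. Modified duration first:
  t   CF        PV=CF/(1+0.033)^t    t·PV
  1       562.50       544.5305       544.5305
  2       562.50       527.1350     1,054.2701
  3       562.50       510.2953     1,530.8859
  4       562.50       493.9935     1,975.9740
  5     5,562.50     4,728.9902    23,644.9511
  Σ                  6,804.9446    28,750.6116
P = 6,804.9446; D_Mac = 4.22496 yrs; D_mod = 4.22496/(1+0.033) = 4.08999 yrs.
ΔP/P ≈ -D_mod · Δy = -4.08999 × (-0.0155) = +0.063395 = +6.3395%.

+6.34%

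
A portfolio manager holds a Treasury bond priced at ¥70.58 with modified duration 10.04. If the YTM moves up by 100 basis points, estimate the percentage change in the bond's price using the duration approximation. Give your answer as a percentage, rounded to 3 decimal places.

-10.040%

Duration approximation: ΔP/P ≈ -D_mod · Δy = -10.04 × (+0.01) = -0.100400.
As a percentage: -10.0400%.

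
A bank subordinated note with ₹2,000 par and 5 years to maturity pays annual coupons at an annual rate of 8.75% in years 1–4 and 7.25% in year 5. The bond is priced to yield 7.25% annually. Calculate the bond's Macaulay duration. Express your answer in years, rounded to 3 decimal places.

4.274 years

Periodic yield y = 0.0725. Discount each cash flow and weight by its year:
  t   CF        PV=CF/(1+0.0725)^t    t·PV
  1       175.00       163.1702       163.1702
  2       175.00       152.1400       304.2800
  3       175.00       141.8555       425.5665
  4       175.00       132.2662       529.0648
  5     2,145.00     1,511.6136     7,558.0680
  Σ                  2,101.0455     8,980.1494
Price P = Σ PV = 2,101.0455.
Macaulay duration = Σ(t·PV) / P = 8,980.1494 / 2,101.0455 = 4.27413 years.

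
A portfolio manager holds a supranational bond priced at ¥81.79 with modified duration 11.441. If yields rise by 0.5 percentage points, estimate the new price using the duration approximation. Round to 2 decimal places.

Duration approximation: ΔP/P ≈ -D_mod · Δy = -11.441 × (+0.005) = -0.057205.
New price ≈ 81.79 × (1 - 0.057205) = 77.11120305.

¥77.11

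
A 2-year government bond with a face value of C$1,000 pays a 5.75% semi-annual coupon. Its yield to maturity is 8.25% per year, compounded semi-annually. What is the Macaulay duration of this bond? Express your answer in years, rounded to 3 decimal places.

1.916 years

Periodic yield y = 0.04125. Discount each cash flow and weight by its period:
  t   CF        PV=CF/(1+0.04125)^t    t·PV
  1        28.75        27.6110        27.6110
  2        28.75        26.5172        53.0344
  3        28.75        25.4667        76.4001
  4     1,028.75       875.1647     3,500.6588
  Σ                    954.7597     3,657.7044
Price P = Σ PV = 954.7597.
Macaulay duration = Σ(t·PV) / P = 3,657.7044 / 954.7597 = 3.83102 half-year periods.
In years: 3.83102 / 2 = 1.91551 years.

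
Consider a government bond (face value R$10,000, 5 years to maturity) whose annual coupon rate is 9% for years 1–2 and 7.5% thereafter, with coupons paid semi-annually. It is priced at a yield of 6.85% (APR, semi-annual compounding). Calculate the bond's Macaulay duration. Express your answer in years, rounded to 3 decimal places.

4.192 years

Periodic yield y = 0.03425. Discount each cash flow and weight by its period:
  t   CF        PV=CF/(1+0.03425)^t    t·PV
  1       450.00       435.0979       435.0979
  2       450.00       420.6893       841.3786
  3       450.00       406.7578     1,220.2735
  4       450.00       393.2877     1,573.1509
  5       375.00       316.8864     1,584.4321
  6       375.00       306.3925     1,838.3548
  7       375.00       296.2460     2,073.7223
  8       375.00       286.4356     2,291.4850
  9       375.00       276.9501     2,492.5508
  10   10,375.00     7,408.5431    74,085.4306
  Σ                 10,547.2865    88,435.8765
Price P = Σ PV = 10,547.2865.
Macaulay duration = Σ(t·PV) / P = 88,435.8765 / 10,547.2865 = 8.38470 half-year periods.
In years: 8.38470 / 2 = 4.19235 years.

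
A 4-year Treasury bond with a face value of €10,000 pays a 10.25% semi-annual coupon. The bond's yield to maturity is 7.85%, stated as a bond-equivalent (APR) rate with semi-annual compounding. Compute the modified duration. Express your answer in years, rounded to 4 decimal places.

Periodic yield y = 0.03925. First find Macaulay duration:
  t   CF        PV=CF/(1+0.03925)^t    t·PV
  1       512.50       493.1441       493.1441
  2       512.50       474.5192       949.0384
  3       512.50       456.5978     1,369.7933
  4       512.50       439.3531     1,757.4126
  5       512.50       422.7598     2,113.7991
  6       512.50       406.7932     2,440.7591
  7       512.50       391.4296     2,740.0070
  8    10,512.50     7,725.8406    61,806.7248
  Σ                 10,810.4374    73,670.6784
P = 10,810.4374; Macaulay duration = 73,670.6784 / 10,810.4374 = 6.81477 half-year periods = 3.40739 years.
Modified duration = D_Mac / (1 + y) = 3.40739 / 1.03925 = 3.27870 years.

3.2787 years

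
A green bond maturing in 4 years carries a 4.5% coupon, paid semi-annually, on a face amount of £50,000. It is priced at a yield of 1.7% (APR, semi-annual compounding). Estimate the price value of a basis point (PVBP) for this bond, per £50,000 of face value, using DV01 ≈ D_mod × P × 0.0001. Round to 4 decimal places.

Periodic yield y = 0.0085.
  t   CF        PV=CF/(1+0.0085)^t    t·PV
  1     1,125.00     1,115.5181     1,115.5181
  2     1,125.00     1,106.1161     2,212.2322
  3     1,125.00     1,096.7934     3,290.3801
  4     1,125.00     1,087.5492     4,350.1968
  5     1,125.00     1,078.3829     5,391.9147
  6     1,125.00     1,069.2939     6,415.7637
  7     1,125.00     1,060.2816     7,421.9709
  8    51,125.00    47,777.7948   382,222.3582
  Σ                 55,391.7300   412,420.3346
P = 55,391.7300; D_Mac = 7.44552 half-year periods = 3.72276 yrs; D_mod = 3.69138 yrs.
DV01 ≈ 3.69138 × 55,391.7300 × 0.0001 = 20.447215.

£20.4472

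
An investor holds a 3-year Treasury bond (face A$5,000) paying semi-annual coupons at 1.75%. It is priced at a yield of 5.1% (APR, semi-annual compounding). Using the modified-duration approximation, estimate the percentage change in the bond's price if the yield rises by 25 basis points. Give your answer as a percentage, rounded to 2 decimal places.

-0.71%

Periodic yield y = 0.0255. Modified duration first:
  t   CF        PV=CF/(1+0.0255)^t    t·PV
  1        43.75        42.6621        42.6621
  2        43.75        41.6013        83.2026
  3        43.75        40.5668       121.7005
  4        43.75        39.5581       158.2324
  5        43.75        38.5744       192.8722
  6     5,043.75     4,336.5021    26,019.0128
  Σ                  4,539.4649    26,617.6826
P = 4,539.4649; D_Mac = 5.86362 half-year periods = 2.93181 yrs; D_mod = 2.93181/(1+0.0255) = 2.85891 yrs.
ΔP/P ≈ -D_mod · Δy = -2.85891 × (+0.0025) = -0.007147 = -0.7147%.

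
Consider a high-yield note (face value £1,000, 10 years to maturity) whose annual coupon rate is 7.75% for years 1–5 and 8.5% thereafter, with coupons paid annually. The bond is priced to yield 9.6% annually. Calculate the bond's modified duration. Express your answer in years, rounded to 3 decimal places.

6.515 years

Periodic yield y = 0.096. First find Macaulay duration:
  t   CF        PV=CF/(1+0.096)^t    t·PV
  1        77.50        70.7117        70.7117
  2        77.50        64.5180       129.0359
  3        77.50        58.8667       176.6002
  4        77.50        53.7105       214.8421
  5        77.50        49.0060       245.0298
  6        85.00        49.0406       294.2435
  7        85.00        44.7451       313.2154
  8        85.00        40.8258       326.6062
  9        85.00        37.2498       335.2482
  10    1,085.00       433.8346     4,338.3461
  Σ                    902.5087     6,443.8792
P = 902.5087; Macaulay duration = 6,443.8792 / 902.5087 = 7.13996 years.
Modified duration = D_Mac / (1 + y) = 7.13996 / 1.096 = 6.51457 years.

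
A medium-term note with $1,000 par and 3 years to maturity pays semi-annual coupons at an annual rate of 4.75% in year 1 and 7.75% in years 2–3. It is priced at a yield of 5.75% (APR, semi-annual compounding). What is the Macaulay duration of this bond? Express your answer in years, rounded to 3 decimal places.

Periodic yield y = 0.02875. Discount each cash flow and weight by its period:
  t   CF        PV=CF/(1+0.02875)^t    t·PV
  1        23.75        23.0863        23.0863
  2        23.75        22.4411        44.8822
  3        38.75        35.5912       106.7735
  4        38.75        34.5965       138.3860
  5        38.75        33.6297       168.1483
  6     1,038.75       876.2983     5,257.7895
  Σ                  1,025.6429     5,739.0658
Price P = Σ PV = 1,025.6429.
Macaulay duration = Σ(t·PV) / P = 5,739.0658 / 1,025.6429 = 5.59558 half-year periods.
In years: 5.59558 / 2 = 2.79779 years.

2.798 years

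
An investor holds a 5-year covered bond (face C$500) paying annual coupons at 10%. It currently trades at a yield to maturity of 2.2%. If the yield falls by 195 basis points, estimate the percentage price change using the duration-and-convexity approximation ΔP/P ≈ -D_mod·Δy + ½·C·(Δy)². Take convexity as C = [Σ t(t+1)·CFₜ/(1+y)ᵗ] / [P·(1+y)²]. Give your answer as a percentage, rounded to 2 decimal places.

+8.65%

With y = 0.022:
  t   CF        PV=CF/(1+0.022)^t    t·PV        t(t+1)·PV
  1        50.00        48.9237        48.9237          97.8474
  2        50.00        47.8705        95.7411         287.2232
  3        50.00        46.8400       140.5201         562.0806
  4        50.00        45.8317       183.3270         916.6350
  5       550.00       493.2967     2,466.4835      14,798.9010
  Σ                    682.7627     2,934.9954      16,662.6871
P = 682.7627; D_Mac = 4.29870 yrs; D_mod = 4.20617 yrs; C = 23.36541.
Duration effect: -4.20617 × (-0.0195) = +0.082020
Convexity effect: 0.5 × 23.36541 × (-0.0195)² = +0.0044423
ΔP/P ≈ +0.082020 + 0.0044423 = +0.086463 = +8.6463%.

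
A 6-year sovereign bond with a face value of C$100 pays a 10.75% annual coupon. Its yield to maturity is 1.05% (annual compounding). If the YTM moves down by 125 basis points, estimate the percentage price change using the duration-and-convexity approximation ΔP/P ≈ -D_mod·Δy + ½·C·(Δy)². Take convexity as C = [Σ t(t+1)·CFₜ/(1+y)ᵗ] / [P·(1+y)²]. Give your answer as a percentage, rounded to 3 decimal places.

With y = 0.0105:
  t   CF        PV=CF/(1+0.0105)^t    t·PV        t(t+1)·PV
  1        10.75        10.6383        10.6383          21.2766
  2        10.75        10.5278        21.0555          63.1665
  3        10.75        10.4184        31.2551         125.0204
  4        10.75        10.3101        41.2404         206.2021
  5        10.75        10.2030        51.0149         306.0893
  6       110.75       104.0222       624.1329       4,368.9303
  Σ                    156.1197       779.3371       5,090.6853
P = 156.1197; D_Mac = 4.99192 yrs; D_mod = 4.94005 yrs; C = 31.93346.
Duration effect: -4.94005 × (-0.0125) = +0.061751
Convexity effect: 0.5 × 31.93346 × (-0.0125)² = +0.0024948
ΔP/P ≈ +0.061751 + 0.0024948 = +0.064245 = +6.4245%.

+6.425%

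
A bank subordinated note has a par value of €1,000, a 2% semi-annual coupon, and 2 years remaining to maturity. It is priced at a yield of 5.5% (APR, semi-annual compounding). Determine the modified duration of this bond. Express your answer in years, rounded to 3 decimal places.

1.917 years

Periodic yield y = 0.0275. First find Macaulay duration:
  t   CF        PV=CF/(1+0.0275)^t    t·PV
  1        10.00         9.7324         9.7324
  2        10.00         9.4719        18.9438
  3        10.00         9.2184        27.6551
  4     1,010.00       906.1374     3,624.5496
  Σ                    934.5600     3,680.8808
P = 934.5600; Macaulay duration = 3,680.8808 / 934.5600 = 3.93862 half-year periods = 1.96931 years.
Modified duration = D_Mac / (1 + y) = 1.96931 / 1.0275 = 1.91661 years.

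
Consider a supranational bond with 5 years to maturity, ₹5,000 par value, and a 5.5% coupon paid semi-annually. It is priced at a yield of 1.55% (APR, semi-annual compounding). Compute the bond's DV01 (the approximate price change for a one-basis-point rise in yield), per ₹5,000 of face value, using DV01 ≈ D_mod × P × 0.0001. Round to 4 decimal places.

Periodic yield y = 0.00775.
  t   CF        PV=CF/(1+0.00775)^t    t·PV
  1       137.50       136.4426       136.4426
  2       137.50       135.3933       270.7865
  3       137.50       134.3520       403.0561
  4       137.50       133.3188       533.2753
  5       137.50       132.2935       661.4677
  6       137.50       131.2762       787.6569
  7       137.50       130.2666       911.8661
  8       137.50       129.2648     1,034.1183
  9       137.50       128.2707     1,154.4362
  10    5,137.50     4,755.8020    47,558.0202
  Σ                  5,946.6805    53,451.1261
P = 5,946.6805; D_Mac = 8.98840 half-year periods = 4.49420 yrs; D_mod = 4.45964 yrs.
DV01 ≈ 4.45964 × 5,946.6805 × 0.0001 = 2.652003.

₹2.6520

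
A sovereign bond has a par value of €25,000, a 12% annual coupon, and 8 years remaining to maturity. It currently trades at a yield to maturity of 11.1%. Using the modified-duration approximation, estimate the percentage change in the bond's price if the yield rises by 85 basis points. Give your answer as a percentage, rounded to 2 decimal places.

-4.30%

Periodic yield y = 0.111. Modified duration first:
  t   CF        PV=CF/(1+0.111)^t    t·PV
  1     3,000.00     2,700.2700     2,700.2700
  2     3,000.00     2,430.4861     4,860.9721
  3     3,000.00     2,187.6562     6,562.9687
  4     3,000.00     1,969.0875     7,876.3501
  5     3,000.00     1,772.3560     8,861.7800
  6     3,000.00     1,595.2799     9,571.6796
  7     3,000.00     1,435.8955    10,051.2687
  8    28,000.00    12,062.7287    96,501.8295
  Σ                 26,153.7600   146,987.1187
P = 26,153.7600; D_Mac = 5.62011 yrs; D_mod = 5.62011/(1+0.111) = 5.05861 yrs.
ΔP/P ≈ -D_mod · Δy = -5.05861 × (+0.0085) = -0.042998 = -4.2998%.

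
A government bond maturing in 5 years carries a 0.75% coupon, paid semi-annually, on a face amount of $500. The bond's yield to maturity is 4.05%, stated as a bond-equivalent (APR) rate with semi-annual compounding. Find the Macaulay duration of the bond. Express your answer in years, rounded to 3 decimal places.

Periodic yield y = 0.02025. Discount each cash flow and weight by its period:
  t   CF        PV=CF/(1+0.02025)^t    t·PV
  1        1.875         1.8378         1.8378
  2        1.875         1.8013         3.6026
  3        1.875         1.7656         5.2967
  4        1.875         1.7305         6.9221
  5        1.875         1.6962         8.4808
  6        1.875         1.6625         9.9750
  7        1.875         1.6295        11.4065
  8        1.875         1.5972        12.7773
  9        1.875         1.5655        14.0891
  10     501.875       410.7046     4,107.0456
  Σ                    425.9905     4,181.4335
Price P = Σ PV = 425.9905.
Macaulay duration = Σ(t·PV) / P = 4,181.4335 / 425.9905 = 9.81579 half-year periods.
In years: 9.81579 / 2 = 4.90790 years.

4.908 years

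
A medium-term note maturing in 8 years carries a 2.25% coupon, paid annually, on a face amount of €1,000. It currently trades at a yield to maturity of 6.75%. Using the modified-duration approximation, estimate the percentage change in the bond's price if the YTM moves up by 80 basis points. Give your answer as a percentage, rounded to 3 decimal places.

Periodic yield y = 0.0675. Modified duration first:
  t   CF        PV=CF/(1+0.0675)^t    t·PV
  1        22.50        21.0773        21.0773
  2        22.50        19.7445        39.4891
  3        22.50        18.4960        55.4881
  4        22.50        17.3265        69.3060
  5        22.50        16.2309        81.1546
  6        22.50        15.2046        91.2276
  7        22.50        14.2432        99.7023
  8     1,022.50       606.3456     4,850.7650
  Σ                    728.6687     5,308.2101
P = 728.6687; D_Mac = 7.28481 yrs; D_mod = 7.28481/(1+0.0675) = 6.82417 yrs.
ΔP/P ≈ -D_mod · Δy = -6.82417 × (+0.008) = -0.054593 = -5.4593%.

-5.459%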